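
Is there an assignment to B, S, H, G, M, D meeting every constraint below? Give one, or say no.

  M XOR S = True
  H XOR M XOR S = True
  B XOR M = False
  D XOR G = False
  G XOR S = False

B: True, S: False, H: False, G: False, M: True, D: False

M XOR S = T XOR F = True ✓
H XOR M XOR S = F XOR T XOR F = True ✓
B XOR M = T XOR T = False ✓
D XOR G = F XOR F = False ✓
G XOR S = F XOR F = False ✓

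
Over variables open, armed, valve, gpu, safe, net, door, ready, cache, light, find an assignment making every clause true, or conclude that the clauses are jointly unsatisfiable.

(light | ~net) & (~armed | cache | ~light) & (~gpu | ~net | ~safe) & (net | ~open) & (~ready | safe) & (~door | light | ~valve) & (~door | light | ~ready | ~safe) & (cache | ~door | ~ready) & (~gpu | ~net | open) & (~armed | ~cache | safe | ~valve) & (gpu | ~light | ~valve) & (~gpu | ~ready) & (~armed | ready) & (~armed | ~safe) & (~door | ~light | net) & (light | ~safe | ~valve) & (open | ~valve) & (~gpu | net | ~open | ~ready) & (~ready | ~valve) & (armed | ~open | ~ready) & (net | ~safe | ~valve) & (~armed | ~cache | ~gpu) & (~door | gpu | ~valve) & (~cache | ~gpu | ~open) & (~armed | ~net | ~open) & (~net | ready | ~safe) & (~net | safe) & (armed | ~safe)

open: False; armed: False; valve: False; gpu: True; safe: False; net: False; door: True; ready: False; cache: False; light: False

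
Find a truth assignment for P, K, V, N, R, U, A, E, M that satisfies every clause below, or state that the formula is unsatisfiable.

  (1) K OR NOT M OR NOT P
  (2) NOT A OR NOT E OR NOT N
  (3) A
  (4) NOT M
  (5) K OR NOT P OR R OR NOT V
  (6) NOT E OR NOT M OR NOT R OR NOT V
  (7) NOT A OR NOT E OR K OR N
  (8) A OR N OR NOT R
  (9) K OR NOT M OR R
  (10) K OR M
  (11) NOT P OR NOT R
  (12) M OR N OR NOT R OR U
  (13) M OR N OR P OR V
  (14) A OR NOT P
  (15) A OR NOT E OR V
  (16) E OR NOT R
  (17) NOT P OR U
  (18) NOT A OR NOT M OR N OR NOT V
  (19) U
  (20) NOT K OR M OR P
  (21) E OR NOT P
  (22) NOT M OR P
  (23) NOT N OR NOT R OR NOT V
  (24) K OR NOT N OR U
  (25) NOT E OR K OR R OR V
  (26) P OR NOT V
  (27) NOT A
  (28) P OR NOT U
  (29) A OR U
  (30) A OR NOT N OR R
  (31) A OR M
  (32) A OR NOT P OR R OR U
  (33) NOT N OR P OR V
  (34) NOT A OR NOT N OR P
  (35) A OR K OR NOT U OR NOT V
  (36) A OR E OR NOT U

Case A = True:
  Clause (NOT A) is falsified — contradiction.
Case A = False:
  Clause (A) is falsified — contradiction.
Both cases fail, so the formula is unsatisfiable.

UNSATISFIABLE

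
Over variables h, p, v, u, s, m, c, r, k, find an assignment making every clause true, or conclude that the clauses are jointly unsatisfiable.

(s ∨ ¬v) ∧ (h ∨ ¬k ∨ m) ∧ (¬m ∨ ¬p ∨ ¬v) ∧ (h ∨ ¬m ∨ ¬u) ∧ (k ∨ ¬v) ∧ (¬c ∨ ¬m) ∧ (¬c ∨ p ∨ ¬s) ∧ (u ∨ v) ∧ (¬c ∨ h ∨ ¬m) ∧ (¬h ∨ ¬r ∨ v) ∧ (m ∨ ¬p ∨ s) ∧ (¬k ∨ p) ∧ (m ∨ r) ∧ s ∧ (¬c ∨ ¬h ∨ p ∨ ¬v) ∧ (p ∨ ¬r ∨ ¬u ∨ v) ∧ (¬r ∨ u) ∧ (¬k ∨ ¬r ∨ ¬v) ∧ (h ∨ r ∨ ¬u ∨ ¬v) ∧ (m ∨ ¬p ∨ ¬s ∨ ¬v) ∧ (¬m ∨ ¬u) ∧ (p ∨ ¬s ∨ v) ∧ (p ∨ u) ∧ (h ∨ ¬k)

h = False, p = True, v = False, u = True, s = True, m = False, c = True, r = True, k = False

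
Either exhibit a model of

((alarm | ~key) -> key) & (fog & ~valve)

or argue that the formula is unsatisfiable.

key=T, alarm=T, fog=T, valve=F

  (alarm | ~key) -> key = True
    alarm | ~key = True
      ~key = False
  fog & ~valve = True
    ~valve = True
Both conjuncts True, so the formula holds.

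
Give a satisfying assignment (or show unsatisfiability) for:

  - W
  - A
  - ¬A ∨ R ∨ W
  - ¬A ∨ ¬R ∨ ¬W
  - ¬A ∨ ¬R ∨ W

Unit clause (W) forces W = True.
Unit clause (A) forces A = True.
In (¬A ∨ ¬R ∨ ¬W) only ¬R is left, so R = False.
All clauses satisfied.

W: True, R: False, A: True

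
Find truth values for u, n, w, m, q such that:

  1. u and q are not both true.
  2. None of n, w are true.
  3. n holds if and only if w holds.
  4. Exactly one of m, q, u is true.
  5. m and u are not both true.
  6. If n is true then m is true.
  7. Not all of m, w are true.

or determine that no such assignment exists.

u: False; n: False; w: False; m: True; q: False

  (1) u=F, q=F — not both ✓
  (2) {n, w}: 0 true — none ✓
  (3) n=F, w=F — same ✓
  (4) {m, q, u}: 1 true — exactly one ✓
  (5) m=T, u=F — not both ✓
  (6) n=F ⇒ m: vacuous ✓
  (7) {m, w}: 1/2 true — not all ✓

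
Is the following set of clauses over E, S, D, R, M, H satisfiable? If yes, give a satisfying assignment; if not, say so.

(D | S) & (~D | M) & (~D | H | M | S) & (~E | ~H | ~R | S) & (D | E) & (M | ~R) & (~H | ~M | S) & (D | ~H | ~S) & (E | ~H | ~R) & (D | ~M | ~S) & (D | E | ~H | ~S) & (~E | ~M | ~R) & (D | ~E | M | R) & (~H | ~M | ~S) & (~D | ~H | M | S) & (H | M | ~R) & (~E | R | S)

E=F; S=F; D=T; R=F; M=T; H=F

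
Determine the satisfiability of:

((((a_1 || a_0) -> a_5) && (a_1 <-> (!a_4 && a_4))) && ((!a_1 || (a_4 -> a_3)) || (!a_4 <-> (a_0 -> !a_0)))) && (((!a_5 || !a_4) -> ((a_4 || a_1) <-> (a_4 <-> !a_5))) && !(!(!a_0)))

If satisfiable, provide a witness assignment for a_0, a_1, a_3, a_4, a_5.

a_0=F; a_1=F; a_3=T; a_4=T; a_5=F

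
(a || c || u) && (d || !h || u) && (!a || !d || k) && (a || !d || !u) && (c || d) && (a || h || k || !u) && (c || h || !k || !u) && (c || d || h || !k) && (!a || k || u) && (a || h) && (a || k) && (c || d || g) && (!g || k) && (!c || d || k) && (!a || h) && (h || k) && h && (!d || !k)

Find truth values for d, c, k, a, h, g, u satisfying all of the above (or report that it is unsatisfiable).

d = False, c = True, k = True, a = True, h = True, g = True, u = True

Unit clause (h) forces h = True.
Set d = False.
  then (d || !h || u) forces u = True.
  then (c || d) forces c = True.
  then (!c || d || k) forces k = True.
Set a = True.
Set g = True.
All clauses satisfied.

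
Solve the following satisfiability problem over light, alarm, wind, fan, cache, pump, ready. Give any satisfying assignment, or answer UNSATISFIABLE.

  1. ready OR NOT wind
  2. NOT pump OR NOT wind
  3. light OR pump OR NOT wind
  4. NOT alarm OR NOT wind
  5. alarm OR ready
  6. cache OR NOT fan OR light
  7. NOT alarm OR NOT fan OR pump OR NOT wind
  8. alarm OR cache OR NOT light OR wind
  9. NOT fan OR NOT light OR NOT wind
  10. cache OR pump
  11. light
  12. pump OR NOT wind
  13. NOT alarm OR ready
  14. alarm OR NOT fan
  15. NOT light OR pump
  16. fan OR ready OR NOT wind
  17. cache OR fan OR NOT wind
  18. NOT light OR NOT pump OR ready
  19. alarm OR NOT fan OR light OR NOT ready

light = True; alarm = True; wind = False; fan = False; cache = False; pump = True; ready = True

Unit clause (light) forces light = True.
In (NOT light OR pump) only pump is left, so pump = True.
In (NOT light OR NOT pump OR ready) only ready is left, so ready = True.
In (NOT pump OR NOT wind) only NOT wind is left, so wind = False.
Set alarm = True.
Set fan = False.
Set cache = False.
All clauses satisfied.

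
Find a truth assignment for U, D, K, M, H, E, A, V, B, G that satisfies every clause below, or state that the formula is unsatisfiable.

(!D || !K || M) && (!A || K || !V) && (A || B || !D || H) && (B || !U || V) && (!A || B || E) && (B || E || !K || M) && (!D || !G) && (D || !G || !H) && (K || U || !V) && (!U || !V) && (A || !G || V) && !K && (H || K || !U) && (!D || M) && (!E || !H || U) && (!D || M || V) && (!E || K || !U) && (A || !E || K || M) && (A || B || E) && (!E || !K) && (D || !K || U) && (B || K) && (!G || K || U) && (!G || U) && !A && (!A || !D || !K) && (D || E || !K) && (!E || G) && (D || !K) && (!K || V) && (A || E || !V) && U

U=T; D=T; K=F; M=T; H=T; E=F; A=F; V=F; B=T; G=F

Unit clause (!K) forces K = False.
In (B || K) only B is left, so B = True.
Unit clause (!A) forces A = False.
Unit clause (U) forces U = True.
In (!U || !V) only !V is left, so V = False.
In (A || !G || V) only !G is left, so G = False.
In (H || K || !U) only H is left, so H = True.
In (!E || K || !U) only !E is left, so E = False.
Set D = True.
  then (!D || M) forces M = True.
All clauses satisfied.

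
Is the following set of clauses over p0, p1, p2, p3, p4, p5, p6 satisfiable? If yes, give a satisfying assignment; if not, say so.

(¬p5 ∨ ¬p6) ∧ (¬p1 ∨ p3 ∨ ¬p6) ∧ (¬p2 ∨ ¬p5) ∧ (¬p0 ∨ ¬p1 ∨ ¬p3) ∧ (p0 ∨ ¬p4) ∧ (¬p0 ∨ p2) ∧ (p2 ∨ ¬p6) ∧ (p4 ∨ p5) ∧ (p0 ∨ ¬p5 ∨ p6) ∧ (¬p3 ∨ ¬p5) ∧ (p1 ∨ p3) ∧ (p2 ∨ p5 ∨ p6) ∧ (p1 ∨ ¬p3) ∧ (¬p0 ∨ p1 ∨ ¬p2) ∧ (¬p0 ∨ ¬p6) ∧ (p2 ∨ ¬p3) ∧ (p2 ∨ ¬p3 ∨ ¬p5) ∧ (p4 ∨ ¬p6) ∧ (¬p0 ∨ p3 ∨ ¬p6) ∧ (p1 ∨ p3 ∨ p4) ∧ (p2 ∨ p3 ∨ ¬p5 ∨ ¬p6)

p0 = True, p1 = True, p2 = True, p3 = False, p4 = True, p5 = False, p6 = False

Try p0 = False:
  (p0 ∨ ¬p4) forces p4 = False.
  (p4 ∨ p5) forces p5 = True.
  (¬p5 ∨ ¬p6) forces p6 = False.
  clause (p0 ∨ ¬p5 ∨ p6) is falsified — backtrack.
So p0 = True.
  then (¬p0 ∨ p2) forces p2 = True.
  then (¬p0 ∨ p1 ∨ ¬p2) forces p1 = True.
  then (¬p0 ∨ ¬p6) forces p6 = False.
  then (¬p2 ∨ ¬p5) forces p5 = False.
  then (¬p0 ∨ ¬p1 ∨ ¬p3) forces p3 = False.
  then (p4 ∨ p5) forces p4 = True.
All clauses satisfied.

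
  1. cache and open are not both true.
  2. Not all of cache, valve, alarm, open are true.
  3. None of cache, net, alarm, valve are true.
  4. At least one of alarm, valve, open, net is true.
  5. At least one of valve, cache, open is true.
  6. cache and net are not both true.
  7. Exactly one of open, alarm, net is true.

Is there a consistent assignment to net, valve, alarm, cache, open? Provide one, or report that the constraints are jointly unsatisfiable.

net: False; valve: False; alarm: False; cache: False; open: True

  (1) cache=F, open=T — not both ✓
  (2) {cache, valve, alarm, open}: 1/4 true — not all ✓
  (3) {cache, net, alarm, valve}: 0 true — none ✓
  (4) {alarm, valve, open, net}: 1 true — at least one ✓
  (5) {valve, cache, open}: 1 true — at least one ✓
  (6) cache=F, net=F — not both ✓
  (7) {open, alarm, net}: 1 true — exactly one ✓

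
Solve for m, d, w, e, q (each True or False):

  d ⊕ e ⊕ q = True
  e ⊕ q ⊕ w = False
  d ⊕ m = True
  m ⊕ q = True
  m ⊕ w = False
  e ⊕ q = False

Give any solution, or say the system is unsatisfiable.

m = False, d = True, w = False, e = True, q = True

d ⊕ e ⊕ q = T ⊕ T ⊕ T = True ✓
e ⊕ q ⊕ w = T ⊕ T ⊕ F = False ✓
d ⊕ m = T ⊕ F = True ✓
m ⊕ q = F ⊕ T = True ✓
m ⊕ w = F ⊕ F = False ✓
e ⊕ q = T ⊕ T = False ✓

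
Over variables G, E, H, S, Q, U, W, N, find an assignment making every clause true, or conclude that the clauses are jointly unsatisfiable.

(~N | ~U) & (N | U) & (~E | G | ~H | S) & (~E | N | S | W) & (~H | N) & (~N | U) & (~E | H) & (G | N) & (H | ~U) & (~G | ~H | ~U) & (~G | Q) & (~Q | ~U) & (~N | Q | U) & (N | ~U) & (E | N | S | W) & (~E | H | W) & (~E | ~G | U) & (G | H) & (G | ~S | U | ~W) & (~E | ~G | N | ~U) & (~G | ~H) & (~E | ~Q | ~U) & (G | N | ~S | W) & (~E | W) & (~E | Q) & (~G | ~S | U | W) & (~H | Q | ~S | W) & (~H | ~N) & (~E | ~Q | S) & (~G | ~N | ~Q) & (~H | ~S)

Case U = True:
  (~N | ~U) forces N = False.
  Clause (N | ~U) is falsified — contradiction.
Case U = False:
  (N | U) forces N = True.
  Clause (~N | U) is falsified — contradiction.
Both cases fail, so the formula is unsatisfiable.

Unsatisfiable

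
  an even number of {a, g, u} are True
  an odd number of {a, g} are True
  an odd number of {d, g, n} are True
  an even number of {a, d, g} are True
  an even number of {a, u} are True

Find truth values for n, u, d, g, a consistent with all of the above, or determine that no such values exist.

n = False, u = True, d = True, g = False, a = True

{a, g, u}: 2 true → even ✓
{a, g}: 1 true → odd ✓
{d, g, n}: 1 true → odd ✓
{a, d, g}: 2 true → even ✓
{a, u}: 2 true → even ✓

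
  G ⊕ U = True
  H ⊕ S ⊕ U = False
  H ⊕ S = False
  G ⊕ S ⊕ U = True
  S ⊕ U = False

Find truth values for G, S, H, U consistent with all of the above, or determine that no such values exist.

G = True; S = False; H = False; U = False

G ⊕ U = T ⊕ F = True ✓
H ⊕ S ⊕ U = F ⊕ F ⊕ F = False ✓
H ⊕ S = F ⊕ F = False ✓
G ⊕ S ⊕ U = T ⊕ F ⊕ F = True ✓
S ⊕ U = F ⊕ F = False ✓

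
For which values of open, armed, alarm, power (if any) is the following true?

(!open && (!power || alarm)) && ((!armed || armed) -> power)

open: False, armed: False, alarm: True, power: True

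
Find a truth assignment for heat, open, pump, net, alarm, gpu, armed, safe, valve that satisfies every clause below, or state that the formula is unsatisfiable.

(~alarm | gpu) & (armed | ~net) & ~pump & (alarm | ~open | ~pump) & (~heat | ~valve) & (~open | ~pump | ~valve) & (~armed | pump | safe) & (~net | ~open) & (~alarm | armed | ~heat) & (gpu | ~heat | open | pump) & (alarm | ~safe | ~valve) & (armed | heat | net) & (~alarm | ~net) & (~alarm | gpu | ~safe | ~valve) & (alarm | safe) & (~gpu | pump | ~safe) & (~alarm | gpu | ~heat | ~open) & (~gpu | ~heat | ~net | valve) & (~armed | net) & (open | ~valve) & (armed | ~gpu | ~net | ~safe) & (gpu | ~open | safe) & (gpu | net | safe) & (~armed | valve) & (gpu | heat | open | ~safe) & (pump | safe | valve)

heat: True; open: True; pump: False; net: False; alarm: False; gpu: False; armed: False; safe: True; valve: False

Unit clause (~pump) forces pump = False.
Set heat = True.
  then (~heat | ~valve) forces valve = False.
  then (~armed | valve) forces armed = False.
  then (pump | safe | valve) forces safe = True.
  then (armed | ~net) forces net = False.
  then (~alarm | armed | ~heat) forces alarm = False.
  then (~gpu | pump | ~safe) forces gpu = False.
  then (gpu | ~heat | open | pump) forces open = True.
All clauses satisfied.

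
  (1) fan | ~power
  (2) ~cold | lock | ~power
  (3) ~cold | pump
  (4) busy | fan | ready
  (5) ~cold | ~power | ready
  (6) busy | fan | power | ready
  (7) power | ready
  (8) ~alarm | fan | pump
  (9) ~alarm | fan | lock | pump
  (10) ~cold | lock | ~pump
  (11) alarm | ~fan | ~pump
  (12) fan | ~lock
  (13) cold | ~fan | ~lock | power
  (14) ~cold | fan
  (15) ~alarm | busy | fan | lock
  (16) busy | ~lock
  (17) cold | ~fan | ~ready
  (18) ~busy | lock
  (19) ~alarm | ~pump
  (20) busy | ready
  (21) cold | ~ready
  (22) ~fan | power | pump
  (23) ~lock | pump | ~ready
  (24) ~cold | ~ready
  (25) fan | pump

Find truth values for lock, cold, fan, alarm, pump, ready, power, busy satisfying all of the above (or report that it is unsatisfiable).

lock = True, cold = False, fan = True, alarm = True, pump = False, ready = False, power = True, busy = True

Try lock = False:
  (~busy | lock) forces busy = False.
  (busy | ready) forces ready = True.
  (cold | ~ready) forces cold = True.
  clause (~cold | ~ready) is falsified — backtrack.
So lock = True.
  then (fan | ~lock) forces fan = True.
  then (busy | ~lock) forces busy = True.
Try cold = True:
  (~cold | pump) forces pump = True.
  (alarm | ~fan | ~pump) forces alarm = True.
  clause (~alarm | ~pump) is falsified — backtrack.
So cold = False.
  then (cold | ~fan | ~lock | power) forces power = True.
  then (cold | ~fan | ~ready) forces ready = False.
Set alarm = True.
  then (~alarm | ~pump) forces pump = False.
All clauses satisfied.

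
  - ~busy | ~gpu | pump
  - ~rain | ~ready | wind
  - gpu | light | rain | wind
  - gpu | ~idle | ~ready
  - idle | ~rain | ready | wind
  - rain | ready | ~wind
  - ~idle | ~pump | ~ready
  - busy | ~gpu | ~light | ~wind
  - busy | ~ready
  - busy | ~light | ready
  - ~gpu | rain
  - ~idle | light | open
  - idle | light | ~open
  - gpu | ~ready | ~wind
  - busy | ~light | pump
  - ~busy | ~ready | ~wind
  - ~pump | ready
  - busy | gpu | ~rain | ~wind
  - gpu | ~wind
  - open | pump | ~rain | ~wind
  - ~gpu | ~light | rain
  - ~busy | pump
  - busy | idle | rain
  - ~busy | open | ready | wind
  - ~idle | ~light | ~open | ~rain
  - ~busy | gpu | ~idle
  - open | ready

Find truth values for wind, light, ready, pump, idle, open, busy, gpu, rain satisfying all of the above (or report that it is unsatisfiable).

Set wind = False.
Set light = True.
Try ready = False:
  (busy | ~light | ready) forces busy = True.
  (~pump | ready) forces pump = False.
  clause (~busy | pump) is falsified — backtrack.
So ready = True.
  then (~rain | ~ready | wind) forces rain = False.
  then (busy | ~ready) forces busy = True.
  then (~gpu | rain) forces gpu = False.
  then (~busy | pump) forces pump = True.
  then (~busy | gpu | ~idle) forces idle = False.
Set open = False.
All clauses satisfied.

wind: False, light: True, ready: True, pump: True, idle: False, open: False, busy: True, gpu: False, rain: False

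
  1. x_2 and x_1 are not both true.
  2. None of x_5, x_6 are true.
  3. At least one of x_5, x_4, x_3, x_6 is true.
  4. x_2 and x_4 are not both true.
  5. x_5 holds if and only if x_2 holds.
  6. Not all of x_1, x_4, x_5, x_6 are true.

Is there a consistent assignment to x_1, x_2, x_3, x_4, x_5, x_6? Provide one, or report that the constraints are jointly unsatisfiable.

x_1: True, x_2: False, x_3: True, x_4: True, x_5: False, x_6: False

  (1) x_2=F, x_1=T — not both ✓
  (2) {x_5, x_6}: 0 true — none ✓
  (3) {x_5, x_4, x_3, x_6}: 2 true — at least one ✓
  (4) x_2=F, x_4=T — not both ✓
  (5) x_5=F, x_2=F — same ✓
  (6) {x_1, x_4, x_5, x_6}: 2/4 true — not all ✓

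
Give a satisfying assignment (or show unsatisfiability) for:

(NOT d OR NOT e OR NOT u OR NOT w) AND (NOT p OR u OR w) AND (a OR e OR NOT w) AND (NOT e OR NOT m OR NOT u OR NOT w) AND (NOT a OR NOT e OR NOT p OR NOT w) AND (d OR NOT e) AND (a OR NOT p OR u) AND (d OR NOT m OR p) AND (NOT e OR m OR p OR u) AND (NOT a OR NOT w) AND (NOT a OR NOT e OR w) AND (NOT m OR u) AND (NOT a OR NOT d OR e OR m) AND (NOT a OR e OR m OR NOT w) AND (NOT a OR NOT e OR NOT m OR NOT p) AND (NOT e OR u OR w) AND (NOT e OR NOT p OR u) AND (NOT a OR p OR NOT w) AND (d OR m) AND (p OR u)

Set e = True.
  then (d OR NOT e) forces d = True.
Set p = False.
  then (p OR u) forces u = True.
  then (NOT d OR NOT e OR NOT u OR NOT w) forces w = False.
  then (NOT a OR NOT e OR w) forces a = False.
Set m = False.
All clauses satisfied.

e: True, p: False, a: False, w: False, u: True, m: False, d: True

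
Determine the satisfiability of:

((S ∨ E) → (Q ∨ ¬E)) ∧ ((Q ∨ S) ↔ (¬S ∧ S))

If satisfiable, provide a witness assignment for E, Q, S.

E = False; Q = False; S = False

  (S ∨ E) → (Q ∨ ¬E) = True
    S ∨ E = False
    Q ∨ ¬E = True
      ¬E = True
  (Q ∨ S) ↔ (¬S ∧ S) = True
    Q ∨ S = False
    ¬S ∧ S = False
      ¬S = True
Both conjuncts True, so the formula holds.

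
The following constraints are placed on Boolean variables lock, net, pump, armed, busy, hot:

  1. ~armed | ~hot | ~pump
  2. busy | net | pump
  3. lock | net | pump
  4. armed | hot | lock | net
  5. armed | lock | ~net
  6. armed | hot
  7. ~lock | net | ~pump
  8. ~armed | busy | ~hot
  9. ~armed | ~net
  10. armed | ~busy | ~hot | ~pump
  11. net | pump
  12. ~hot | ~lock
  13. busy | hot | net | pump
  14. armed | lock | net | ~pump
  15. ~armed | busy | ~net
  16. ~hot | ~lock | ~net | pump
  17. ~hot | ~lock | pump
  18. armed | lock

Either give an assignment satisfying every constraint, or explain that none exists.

Set lock = False.
  then (armed | lock) forces armed = True.
  then (~armed | ~net) forces net = False.
  then (net | pump) forces pump = True.
  then (~armed | ~hot | ~pump) forces hot = False.
Set busy = True.
All clauses satisfied.

lock: False, net: False, pump: True, armed: True, busy: True, hot: False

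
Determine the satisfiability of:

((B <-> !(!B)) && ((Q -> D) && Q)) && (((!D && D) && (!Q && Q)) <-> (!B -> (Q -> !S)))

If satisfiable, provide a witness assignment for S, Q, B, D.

S: True, Q: True, B: False, D: True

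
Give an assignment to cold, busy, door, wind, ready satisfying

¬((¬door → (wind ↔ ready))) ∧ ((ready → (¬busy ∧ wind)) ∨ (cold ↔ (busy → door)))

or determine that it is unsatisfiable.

cold = False, busy = False, door = False, wind = True, ready = False

  ¬((¬door → (wind ↔ ready))) = True
    ¬door → (wind ↔ ready) = False
      ¬door = True
      wind ↔ ready = False
  (ready → (¬busy ∧ wind)) ∨ (cold ↔ (busy → door)) = True
    ready → (¬busy ∧ wind) = True
      ¬busy ∧ wind = True
        ¬busy = True
    cold ↔ (busy → door) = False
      busy → door = True
Both conjuncts True, so the formula holds.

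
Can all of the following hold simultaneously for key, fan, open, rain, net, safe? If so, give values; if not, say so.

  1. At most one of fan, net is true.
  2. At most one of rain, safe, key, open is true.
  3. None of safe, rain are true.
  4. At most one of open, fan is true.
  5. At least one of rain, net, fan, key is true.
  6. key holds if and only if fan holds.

key = False, fan = False, open = True, rain = False, net = True, safe = False

  (1) {fan, net}: 1 true — at most one ✓
  (2) {rain, safe, key, open}: 1 true — at most one ✓
  (3) {safe, rain}: 0 true — none ✓
  (4) {open, fan}: 1 true — at most one ✓
  (5) {rain, net, fan, key}: 1 true — at least one ✓
  (6) key=F, fan=F — same ✓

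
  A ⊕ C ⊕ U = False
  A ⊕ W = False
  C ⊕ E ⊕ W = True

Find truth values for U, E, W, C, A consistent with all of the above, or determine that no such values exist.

U: False, E: True, W: True, C: True, A: True

A ⊕ C ⊕ U = T ⊕ T ⊕ F = False ✓
A ⊕ W = T ⊕ T = False ✓
C ⊕ E ⊕ W = T ⊕ T ⊕ T = True ✓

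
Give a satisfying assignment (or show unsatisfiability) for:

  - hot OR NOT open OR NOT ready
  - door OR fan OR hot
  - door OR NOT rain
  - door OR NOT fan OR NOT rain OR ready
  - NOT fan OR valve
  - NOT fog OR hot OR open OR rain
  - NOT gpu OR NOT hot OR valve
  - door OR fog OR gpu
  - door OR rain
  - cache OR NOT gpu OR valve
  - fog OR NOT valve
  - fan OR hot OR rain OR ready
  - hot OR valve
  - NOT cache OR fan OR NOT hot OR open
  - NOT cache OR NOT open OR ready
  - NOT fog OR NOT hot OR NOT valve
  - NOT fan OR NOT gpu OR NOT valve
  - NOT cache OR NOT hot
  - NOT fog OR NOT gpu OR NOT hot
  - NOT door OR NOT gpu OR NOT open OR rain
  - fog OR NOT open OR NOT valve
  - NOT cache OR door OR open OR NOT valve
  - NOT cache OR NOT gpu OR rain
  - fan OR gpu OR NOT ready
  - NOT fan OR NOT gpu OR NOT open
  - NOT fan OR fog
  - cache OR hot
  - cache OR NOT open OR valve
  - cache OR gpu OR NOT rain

fan: False, rain: True, cache: True, hot: False, valve: True, gpu: True, door: True, ready: True, open: False, fog: True

Set fan = False.
Set rain = True.
  then (door OR NOT rain) forces door = True.
Try cache = False:
  (cache OR hot) forces hot = True.
  (cache OR gpu OR NOT rain) forces gpu = True.
  (NOT gpu OR NOT hot OR valve) forces valve = True.
  (fog OR NOT valve) forces fog = True.
  clause (NOT fog OR NOT hot OR NOT valve) is falsified — backtrack.
So cache = True.
  then (NOT cache OR NOT hot) forces hot = False.
  then (hot OR valve) forces valve = True.
  then (fog OR NOT valve) forces fog = True.
Set gpu = True.
Set ready = True.
  then (hot OR NOT open OR NOT ready) forces open = False.
All clauses satisfied.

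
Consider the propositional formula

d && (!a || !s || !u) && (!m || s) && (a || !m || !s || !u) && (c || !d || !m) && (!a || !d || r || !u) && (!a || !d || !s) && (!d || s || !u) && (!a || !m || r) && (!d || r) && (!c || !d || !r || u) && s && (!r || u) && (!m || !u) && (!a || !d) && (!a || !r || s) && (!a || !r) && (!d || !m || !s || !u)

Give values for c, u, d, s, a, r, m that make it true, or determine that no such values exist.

c=F, u=T, d=T, s=T, a=F, r=T, m=F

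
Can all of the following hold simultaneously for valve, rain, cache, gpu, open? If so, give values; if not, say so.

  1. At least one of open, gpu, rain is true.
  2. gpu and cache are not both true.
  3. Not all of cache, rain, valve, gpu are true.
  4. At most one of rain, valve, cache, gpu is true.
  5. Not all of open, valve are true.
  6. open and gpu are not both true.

valve = False; rain = True; cache = False; gpu = False; open = True

  (1) {open, gpu, rain}: 2 true — at least one ✓
  (2) gpu=F, cache=F — not both ✓
  (3) {cache, rain, valve, gpu}: 1/4 true — not all ✓
  (4) {rain, valve, cache, gpu}: 1 true — at most one ✓
  (5) {open, valve}: 1/2 true — not all ✓
  (6) open=T, gpu=F — not both ✓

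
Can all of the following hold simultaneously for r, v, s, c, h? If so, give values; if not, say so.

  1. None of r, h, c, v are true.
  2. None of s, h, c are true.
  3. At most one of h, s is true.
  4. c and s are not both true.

r = False, v = False, s = False, c = False, h = False

  (1) {r, h, c, v}: 0 true — none ✓
  (2) {s, h, c}: 0 true — none ✓
  (3) {h, s}: 0 true — at most one ✓
  (4) c=F, s=F — not both ✓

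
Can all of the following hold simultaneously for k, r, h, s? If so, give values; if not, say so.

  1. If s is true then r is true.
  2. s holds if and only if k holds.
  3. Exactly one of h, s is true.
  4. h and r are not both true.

k=T, r=T, h=F, s=T

  (1) s=T ⇒ r: T ✓
  (2) s=T, k=T — same ✓
  (3) {h, s}: 1 true — exactly one ✓
  (4) h=F, r=T — not both ✓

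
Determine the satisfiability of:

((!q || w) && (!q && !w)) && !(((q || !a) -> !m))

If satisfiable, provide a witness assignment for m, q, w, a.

m=T, q=F, w=F, a=F

  (!q || w) && (!q && !w) = True
    !q || w = True
      !q = True
    !q && !w = True
      !q = True
      !w = True
  !(((q || !a) -> !m)) = True
    (q || !a) -> !m = False
      q || !a = True
        !a = True
      !m = False
Both conjuncts True, so the formula holds.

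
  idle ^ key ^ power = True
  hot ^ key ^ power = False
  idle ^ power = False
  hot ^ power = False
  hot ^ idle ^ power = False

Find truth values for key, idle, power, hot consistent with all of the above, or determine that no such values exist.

The formula is unsatisfiable.

Adding constraints 1, 2, 3, 4 mod 2: every variable appears an even number of times on the left, so the left side is 0.
But the right sides sum to 1 (mod 2). 0 ≠ 1 — the system is inconsistent.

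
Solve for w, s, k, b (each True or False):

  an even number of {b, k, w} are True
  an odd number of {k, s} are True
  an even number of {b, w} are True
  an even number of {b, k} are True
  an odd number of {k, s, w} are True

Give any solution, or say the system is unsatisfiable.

w = False, s = True, k = False, b = False

{b, k, w}: 0 true → even ✓
{k, s}: 1 true → odd ✓
{b, w}: 0 true → even ✓
{b, k}: 0 true → even ✓
{k, s, w}: 1 true → odd ✓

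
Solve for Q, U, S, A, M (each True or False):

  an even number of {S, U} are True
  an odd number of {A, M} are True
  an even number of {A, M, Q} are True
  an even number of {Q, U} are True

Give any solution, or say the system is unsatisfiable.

Q=T, U=T, S=T, A=T, M=F

{S, U}: 2 true → even ✓
{A, M}: 1 true → odd ✓
{A, M, Q}: 2 true → even ✓
{Q, U}: 2 true → even ✓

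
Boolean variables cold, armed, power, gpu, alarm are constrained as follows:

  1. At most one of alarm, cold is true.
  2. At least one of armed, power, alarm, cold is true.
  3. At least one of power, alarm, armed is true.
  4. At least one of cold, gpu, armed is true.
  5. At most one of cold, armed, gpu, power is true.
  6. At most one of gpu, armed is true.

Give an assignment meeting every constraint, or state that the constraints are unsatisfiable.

cold = False, armed = False, power = False, gpu = True, alarm = True

  (1) {alarm, cold}: 1 true — at most one ✓
  (2) {armed, power, alarm, cold}: 1 true — at least one ✓
  (3) {power, alarm, armed}: 1 true — at least one ✓
  (4) {cold, gpu, armed}: 1 true — at least one ✓
  (5) {cold, armed, gpu, power}: 1 true — at most one ✓
  (6) {gpu, armed}: 1 true — at most one ✓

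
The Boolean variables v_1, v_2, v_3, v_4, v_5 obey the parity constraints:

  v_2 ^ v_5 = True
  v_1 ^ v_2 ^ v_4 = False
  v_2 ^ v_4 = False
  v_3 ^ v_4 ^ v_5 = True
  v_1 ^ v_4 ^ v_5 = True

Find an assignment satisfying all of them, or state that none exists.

v_1 = False, v_2 = False, v_3 = False, v_4 = False, v_5 = True

v_2 ^ v_5 = F ^ T = True ✓
v_1 ^ v_2 ^ v_4 = F ^ F ^ F = False ✓
v_2 ^ v_4 = F ^ F = False ✓
v_3 ^ v_4 ^ v_5 = F ^ F ^ T = True ✓
v_1 ^ v_4 ^ v_5 = F ^ F ^ T = True ✓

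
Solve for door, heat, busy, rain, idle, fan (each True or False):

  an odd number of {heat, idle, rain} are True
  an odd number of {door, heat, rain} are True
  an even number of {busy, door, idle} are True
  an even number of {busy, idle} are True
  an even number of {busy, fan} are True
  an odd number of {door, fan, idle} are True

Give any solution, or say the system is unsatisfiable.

Adding constraints 3, 5, 6 mod 2: every variable appears an even number of times on the left, so the left side is 0.
But the right sides sum to 1 (mod 2). 0 ≠ 1 — the system is inconsistent.

UNSATISFIABLE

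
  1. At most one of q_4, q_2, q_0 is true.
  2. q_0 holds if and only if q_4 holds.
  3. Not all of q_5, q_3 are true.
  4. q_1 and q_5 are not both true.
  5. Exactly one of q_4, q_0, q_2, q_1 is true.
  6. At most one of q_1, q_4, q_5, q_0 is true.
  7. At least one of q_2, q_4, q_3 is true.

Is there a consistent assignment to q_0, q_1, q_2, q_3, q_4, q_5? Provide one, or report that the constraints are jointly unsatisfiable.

q_0 = False, q_1 = False, q_2 = True, q_3 = False, q_4 = False, q_5 = True

  (1) {q_4, q_2, q_0}: 1 true — at most one ✓
  (2) q_0=F, q_4=F — same ✓
  (3) {q_5, q_3}: 1/2 true — not all ✓
  (4) q_1=F, q_5=T — not both ✓
  (5) {q_4, q_0, q_2, q_1}: 1 true — exactly one ✓
  (6) {q_1, q_4, q_5, q_0}: 1 true — at most one ✓
  (7) {q_2, q_4, q_3}: 1 true — at least one ✓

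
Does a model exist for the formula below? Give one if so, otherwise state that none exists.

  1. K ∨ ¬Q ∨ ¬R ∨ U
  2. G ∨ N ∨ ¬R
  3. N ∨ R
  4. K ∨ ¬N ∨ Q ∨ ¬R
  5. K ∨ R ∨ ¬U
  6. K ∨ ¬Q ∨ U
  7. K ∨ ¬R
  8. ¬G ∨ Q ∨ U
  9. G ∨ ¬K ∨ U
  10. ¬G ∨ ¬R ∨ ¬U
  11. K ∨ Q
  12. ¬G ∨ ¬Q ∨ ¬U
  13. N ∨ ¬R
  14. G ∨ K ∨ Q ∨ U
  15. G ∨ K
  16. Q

Unit clause (Q) forces Q = True.
Set U = False.
  then (K ∨ ¬Q ∨ U) forces K = True.
  then (G ∨ ¬K ∨ U) forces G = True.
Set R = True.
  then (N ∨ ¬R) forces N = True.
All clauses satisfied.

Q = True, U = False, K = True, G = True, R = True, N = True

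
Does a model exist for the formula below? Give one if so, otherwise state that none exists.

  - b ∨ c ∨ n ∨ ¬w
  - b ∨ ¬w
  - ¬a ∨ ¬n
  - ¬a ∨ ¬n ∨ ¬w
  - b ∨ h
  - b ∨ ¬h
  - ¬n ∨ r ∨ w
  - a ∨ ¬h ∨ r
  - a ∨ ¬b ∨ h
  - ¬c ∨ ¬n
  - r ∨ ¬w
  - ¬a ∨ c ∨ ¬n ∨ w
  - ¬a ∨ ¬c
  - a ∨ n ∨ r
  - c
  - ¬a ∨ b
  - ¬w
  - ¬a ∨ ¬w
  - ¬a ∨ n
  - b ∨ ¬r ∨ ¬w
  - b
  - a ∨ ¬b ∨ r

c=T; b=T; h=T; a=F; n=F; r=T; w=F

Unit clause (c) forces c = True.
Unit clause (¬w) forces w = False.
Unit clause (b) forces b = True.
In (¬c ∨ ¬n) only ¬n is left, so n = False.
In (¬a ∨ ¬c) only ¬a is left, so a = False.
In (a ∨ n ∨ r) only r is left, so r = True.
In (a ∨ ¬b ∨ h) only h is left, so h = True.
All clauses satisfied.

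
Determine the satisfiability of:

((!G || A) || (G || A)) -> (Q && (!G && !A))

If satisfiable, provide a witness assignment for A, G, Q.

A: False, G: False, Q: True

  ((!G || A) || (G || A)) -> (Q && (!G && !A)) = True
    (!G || A) || (G || A) = True
      !G || A = True
        !G = True
      G || A = False
    Q && (!G && !A) = True
      !G && !A = True
        !G = True
        !A = True
The formula evaluates to True.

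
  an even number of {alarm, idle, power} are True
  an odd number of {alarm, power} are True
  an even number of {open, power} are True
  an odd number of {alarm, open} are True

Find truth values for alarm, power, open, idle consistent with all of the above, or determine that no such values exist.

alarm = True; power = False; open = False; idle = True

{alarm, idle, power}: 2 true → even ✓
{alarm, power}: 1 true → odd ✓
{open, power}: 0 true → even ✓
{alarm, open}: 1 true → odd ✓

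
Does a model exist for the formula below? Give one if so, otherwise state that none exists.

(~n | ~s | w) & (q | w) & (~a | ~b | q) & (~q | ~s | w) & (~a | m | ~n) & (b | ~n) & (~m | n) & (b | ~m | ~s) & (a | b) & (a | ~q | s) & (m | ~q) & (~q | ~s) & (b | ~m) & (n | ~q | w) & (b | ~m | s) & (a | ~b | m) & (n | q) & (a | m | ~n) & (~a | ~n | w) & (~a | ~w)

b = True; m = True; w = True; n = True; s = False; a = False; q = False

Try b = False:
  (b | ~n) forces n = False.
  (~m | n) forces m = False.
  (a | b) forces a = True.
  (m | ~q) forces q = False.
  clause (n | q) is falsified — backtrack.
So b = True.
Try m = False:
  (m | ~q) forces q = False.
  (q | w) forces w = True.
  (~a | ~b | q) forces a = False.
  clause (a | ~b | m) is falsified — backtrack.
So m = True.
  then (~m | n) forces n = True.
Set w = True.
  then (~a | ~w) forces a = False.
Set s = False.
  then (a | ~q | s) forces q = False.
All clauses satisfied.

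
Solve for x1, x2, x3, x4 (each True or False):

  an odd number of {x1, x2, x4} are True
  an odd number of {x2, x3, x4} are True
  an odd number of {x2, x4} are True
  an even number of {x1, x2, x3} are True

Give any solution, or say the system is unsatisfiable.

x1=F, x2=F, x3=F, x4=T

{x1, x2, x4}: 1 true → odd ✓
{x2, x3, x4}: 1 true → odd ✓
{x2, x4}: 1 true → odd ✓
{x1, x2, x3}: 0 true → even ✓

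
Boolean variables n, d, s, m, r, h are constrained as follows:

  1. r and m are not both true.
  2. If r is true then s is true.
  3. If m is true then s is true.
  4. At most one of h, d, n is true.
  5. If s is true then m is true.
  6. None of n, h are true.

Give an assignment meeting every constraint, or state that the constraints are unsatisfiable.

n: False; d: False; s: True; m: True; r: False; h: False

  (1) r=F, m=T — not both ✓
  (2) r=F ⇒ s: vacuous ✓
  (3) m=T ⇒ s: T ✓
  (4) {h, d, n}: 0 true — at most one ✓
  (5) s=T ⇒ m: T ✓
  (6) {n, h}: 0 true — none ✓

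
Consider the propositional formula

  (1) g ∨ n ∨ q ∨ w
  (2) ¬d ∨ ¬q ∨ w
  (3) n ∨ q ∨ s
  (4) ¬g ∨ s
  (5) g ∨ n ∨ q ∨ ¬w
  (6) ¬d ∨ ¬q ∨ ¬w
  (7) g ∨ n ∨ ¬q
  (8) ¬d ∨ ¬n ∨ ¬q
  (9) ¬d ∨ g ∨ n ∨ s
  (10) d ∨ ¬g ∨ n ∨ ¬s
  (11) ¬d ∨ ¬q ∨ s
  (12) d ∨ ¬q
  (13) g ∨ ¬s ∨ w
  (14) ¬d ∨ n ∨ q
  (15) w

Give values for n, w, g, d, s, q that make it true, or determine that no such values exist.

n: True, w: True, g: True, d: False, s: True, q: False

Unit clause (w) forces w = True.
Set n = True.
Set g = True.
  then (¬g ∨ s) forces s = True.
Set d = False.
  then (d ∨ ¬q) forces q = False.
All clauses satisfied.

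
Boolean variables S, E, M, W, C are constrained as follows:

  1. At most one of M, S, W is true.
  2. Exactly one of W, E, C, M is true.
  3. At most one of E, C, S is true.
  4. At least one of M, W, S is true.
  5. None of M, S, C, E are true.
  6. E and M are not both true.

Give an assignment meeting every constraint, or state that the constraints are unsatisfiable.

S: False; E: False; M: False; W: True; C: False

  (1) {M, S, W}: 1 true — at most one ✓
  (2) {W, E, C, M}: 1 true — exactly one ✓
  (3) {E, C, S}: 0 true — at most one ✓
  (4) {M, W, S}: 1 true — at least one ✓
  (5) {M, S, C, E}: 0 true — none ✓
  (6) E=F, M=F — not both ✓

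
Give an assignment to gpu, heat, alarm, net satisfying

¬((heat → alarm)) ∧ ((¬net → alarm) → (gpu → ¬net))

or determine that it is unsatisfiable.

gpu = False, heat = True, alarm = False, net = True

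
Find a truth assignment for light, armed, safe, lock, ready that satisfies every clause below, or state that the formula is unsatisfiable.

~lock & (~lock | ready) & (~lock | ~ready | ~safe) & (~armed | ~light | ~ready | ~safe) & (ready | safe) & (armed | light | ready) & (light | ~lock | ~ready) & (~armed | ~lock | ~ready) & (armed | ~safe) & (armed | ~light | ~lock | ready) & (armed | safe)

Unit clause (~lock) forces lock = False.
Set light = False.
Try armed = False:
  (armed | light | ready) forces ready = True.
  (armed | ~safe) forces safe = False.
  clause (armed | safe) is falsified — backtrack.
So armed = True.
Set safe = False.
  then (ready | safe) forces ready = True.
All clauses satisfied.

light=F, armed=T, safe=F, lock=F, ready=T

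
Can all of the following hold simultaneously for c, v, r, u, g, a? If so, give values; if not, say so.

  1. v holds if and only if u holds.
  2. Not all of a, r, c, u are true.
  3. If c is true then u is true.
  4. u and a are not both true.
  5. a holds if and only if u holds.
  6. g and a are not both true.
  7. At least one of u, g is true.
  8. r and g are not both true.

c: False, v: False, r: False, u: False, g: True, a: False

  (1) v=F, u=F — same ✓
  (2) {a, r, c, u}: 0/4 true — not all ✓
  (3) c=F ⇒ u: vacuous ✓
  (4) u=F, a=F — not both ✓
  (5) a=F, u=F — same ✓
  (6) g=T, a=F — not both ✓
  (7) {u, g}: 1 true — at least one ✓
  (8) r=F, g=T — not both ✓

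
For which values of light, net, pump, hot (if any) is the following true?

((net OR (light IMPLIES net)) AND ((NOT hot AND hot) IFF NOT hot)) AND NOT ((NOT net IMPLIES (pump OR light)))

light: False, net: False, pump: False, hot: True

  (net OR (light IMPLIES net)) AND ((NOT hot AND hot) IFF NOT hot) = True
    net OR (light IMPLIES net) = True
      light IMPLIES net = True
    (NOT hot AND hot) IFF NOT hot = True
      NOT hot AND hot = False
        NOT hot = False
      NOT hot = False
  NOT ((NOT net IMPLIES (pump OR light))) = True
    NOT net IMPLIES (pump OR light) = False
      NOT net = True
      pump OR light = False
Both conjuncts True, so the formula holds.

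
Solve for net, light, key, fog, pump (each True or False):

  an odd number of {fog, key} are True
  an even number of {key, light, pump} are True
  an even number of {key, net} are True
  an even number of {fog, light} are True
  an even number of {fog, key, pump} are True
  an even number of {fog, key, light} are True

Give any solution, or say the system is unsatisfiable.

net = False; light = True; key = False; fog = True; pump = True

{fog, key}: 1 true → odd ✓
{key, light, pump}: 2 true → even ✓
{key, net}: 0 true → even ✓
{fog, light}: 2 true → even ✓
{fog, key, pump}: 2 true → even ✓
{fog, key, light}: 2 true → even ✓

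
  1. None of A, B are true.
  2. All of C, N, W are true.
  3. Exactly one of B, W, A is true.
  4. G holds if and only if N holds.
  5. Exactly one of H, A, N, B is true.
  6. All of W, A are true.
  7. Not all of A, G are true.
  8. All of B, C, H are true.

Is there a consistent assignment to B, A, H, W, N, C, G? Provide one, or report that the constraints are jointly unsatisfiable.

The formula is unsatisfiable.

Case B = True:
  Constraint (1) is violated (B=T) — contradiction.
Case B = False:
  Constraint (8) is violated (B=F) — contradiction.
Both cases fail — unsatisfiable.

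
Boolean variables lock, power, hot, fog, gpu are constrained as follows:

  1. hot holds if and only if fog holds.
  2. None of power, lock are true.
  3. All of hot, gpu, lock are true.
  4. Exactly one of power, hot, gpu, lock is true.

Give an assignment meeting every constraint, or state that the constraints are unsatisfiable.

Unsatisfiable — no assignment works.

Case lock = True:
  Constraint (2) is violated (lock=T) — contradiction.
Case lock = False:
  Constraint (3) is violated (lock=F) — contradiction.
Both cases fail — unsatisfiable.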